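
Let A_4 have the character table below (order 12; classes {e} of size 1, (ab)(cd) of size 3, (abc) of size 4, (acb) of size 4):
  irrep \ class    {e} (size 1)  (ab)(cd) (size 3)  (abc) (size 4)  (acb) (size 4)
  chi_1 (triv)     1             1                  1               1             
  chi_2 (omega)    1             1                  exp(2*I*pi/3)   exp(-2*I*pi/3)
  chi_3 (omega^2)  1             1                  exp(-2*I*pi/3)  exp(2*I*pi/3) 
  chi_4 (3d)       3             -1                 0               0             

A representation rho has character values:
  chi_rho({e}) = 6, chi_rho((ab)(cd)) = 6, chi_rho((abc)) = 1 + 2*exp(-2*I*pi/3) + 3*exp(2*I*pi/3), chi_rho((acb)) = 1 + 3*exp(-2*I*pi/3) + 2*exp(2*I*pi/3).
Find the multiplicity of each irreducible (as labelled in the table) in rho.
Multiplicities: chi_1: 1, chi_2: 3, chi_3: 2, chi_4: 0.

Why: Use <chi_rho, chi> = (1/|G|) sum_C |C| * chi_rho(C) * conj(chi(C)) with |G| = 12 for each irreducible chi in the table:
  <chi_rho, chi_1> = (1/12)[1*(6)*conj(1) + 3*(6)*conj(1) + 4*(1 + 2*exp(-2*I*pi/3) + 3*exp(2*I*pi/3))*conj(1) + 4*(1 + 3*exp(-2*I*pi/3) + 2*exp(2*I*pi/3))*conj(1)]
      = (1/12)[(6) + (18) + (4 + 8*exp(-2*I*pi/3) + 12*exp(2*I*pi/3)) + (4 + 12*exp(-2*I*pi/3) + 8*exp(2*I*pi/3))] = 12/12 = 1
  <chi_rho, chi_2> = (1/12)[1*(6)*conj(1) + 3*(6)*conj(1) + 4*(1 + 2*exp(-2*I*pi/3) + 3*exp(2*I*pi/3))*conj(exp(2*I*pi/3)) + 4*(1 + 3*exp(-2*I*pi/3) + 2*exp(2*I*pi/3))*conj(exp(-2*I*pi/3))]
      = (1/12)[(6) + (18) + (12 + 4*exp(-2*I*pi/3) + 8*exp(2*I*pi/3)) + (12 + 8*exp(-2*I*pi/3) + 4*exp(2*I*pi/3))] = 36/12 = 3
  <chi_rho, chi_3> = (1/12)[1*(6)*conj(1) + 3*(6)*conj(1) + 4*(1 + 2*exp(-2*I*pi/3) + 3*exp(2*I*pi/3))*conj(exp(-2*I*pi/3)) + 4*(1 + 3*exp(-2*I*pi/3) + 2*exp(2*I*pi/3))*conj(exp(2*I*pi/3))]
      = (1/12)[(6) + (18) + (8 + 12*exp(-2*I*pi/3) + 4*exp(2*I*pi/3)) + (8 + 4*exp(-2*I*pi/3) + 12*exp(2*I*pi/3))] = 24/12 = 2
  <chi_rho, chi_4> = (1/12)[1*(6)*conj(3) + 3*(6)*conj(-1) + 4*(1 + 2*exp(-2*I*pi/3) + 3*exp(2*I*pi/3))*conj(0) + 4*(1 + 3*exp(-2*I*pi/3) + 2*exp(2*I*pi/3))*conj(0)]
      = (1/12)[(18) + (-18) + (0) + (0)] = 0/12 = 0
(Exp terms are combined using exp(i*s)*conj(exp(i*t)) = exp(i*(s-t)), and sums of them are collapsed using the identity that for every m > 1 the m distinct m-th roots of unity sum to 0, e.g. 1 + exp(2*I*pi/3) + exp(-2*I*pi/3) = 0.)
Dimension check: dim(rho) = sum (mult * dim) = 1*1 + 3*1 + 2*1 + 0*3 = 6 = chi_rho(e) = 6.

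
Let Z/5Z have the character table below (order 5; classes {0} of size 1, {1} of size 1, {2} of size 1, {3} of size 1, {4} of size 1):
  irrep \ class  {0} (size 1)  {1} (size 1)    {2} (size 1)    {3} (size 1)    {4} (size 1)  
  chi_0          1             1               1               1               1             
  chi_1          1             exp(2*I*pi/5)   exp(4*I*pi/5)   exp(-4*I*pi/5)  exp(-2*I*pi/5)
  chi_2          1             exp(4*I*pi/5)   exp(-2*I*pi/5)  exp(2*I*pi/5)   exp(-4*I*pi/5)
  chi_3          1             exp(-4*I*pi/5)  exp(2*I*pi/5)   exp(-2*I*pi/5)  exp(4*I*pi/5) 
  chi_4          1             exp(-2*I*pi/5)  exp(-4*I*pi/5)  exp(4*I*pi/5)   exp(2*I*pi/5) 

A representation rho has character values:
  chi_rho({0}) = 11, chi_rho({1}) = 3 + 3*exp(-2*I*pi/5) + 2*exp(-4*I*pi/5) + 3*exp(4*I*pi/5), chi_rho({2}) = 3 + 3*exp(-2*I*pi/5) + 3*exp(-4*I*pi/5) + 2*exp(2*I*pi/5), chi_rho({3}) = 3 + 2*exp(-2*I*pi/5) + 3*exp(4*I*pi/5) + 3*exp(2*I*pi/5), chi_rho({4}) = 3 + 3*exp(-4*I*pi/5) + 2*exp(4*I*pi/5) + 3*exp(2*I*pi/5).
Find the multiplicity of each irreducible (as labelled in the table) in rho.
Multiplicities: chi_0: 3, chi_1: 0, chi_2: 3, chi_3: 2, chi_4: 3.

Justification: Use <chi_rho, chi> = (1/|G|) sum_C |C| * chi_rho(C) * conj(chi(C)) with |G| = 5 for each irreducible chi in the table:
  <chi_rho, chi_0> = (1/5)[1*(11)*conj(1) + 1*(3 + 3*exp(-2*I*pi/5) + 2*exp(-4*I*pi/5) + 3*exp(4*I*pi/5))*conj(1) + 1*(3 + 3*exp(-2*I*pi/5) + 3*exp(-4*I*pi/5) + 2*exp(2*I*pi/5))*conj(1) + 1*(3 + 2*exp(-2*I*pi/5) + 3*exp(4*I*pi/5) + 3*exp(2*I*pi/5))*conj(1) + 1*(3 + 3*exp(-4*I*pi/5) + 2*exp(4*I*pi/5) + 3*exp(2*I*pi/5))*conj(1)]
      = (1/5)[(11) + (3 + 3*exp(-2*I*pi/5) + 2*exp(-4*I*pi/5) + 3*exp(4*I*pi/5)) + (3 + 3*exp(-2*I*pi/5) + 3*exp(-4*I*pi/5) + 2*exp(2*I*pi/5)) + (3 + 2*exp(-2*I*pi/5) + 3*exp(4*I*pi/5) + 3*exp(2*I*pi/5)) + (3 + 3*exp(-4*I*pi/5) + 2*exp(4*I*pi/5) + 3*exp(2*I*pi/5))] = 15/5 = 3
  <chi_rho, chi_1> = (1/5)[1*(11)*conj(1) + 1*(3 + 3*exp(-2*I*pi/5) + 2*exp(-4*I*pi/5) + 3*exp(4*I*pi/5))*conj(exp(2*I*pi/5)) + 1*(3 + 3*exp(-2*I*pi/5) + 3*exp(-4*I*pi/5) + 2*exp(2*I*pi/5))*conj(exp(4*I*pi/5)) + 1*(3 + 2*exp(-2*I*pi/5) + 3*exp(4*I*pi/5) + 3*exp(2*I*pi/5))*conj(exp(-4*I*pi/5)) + 1*(3 + 3*exp(-4*I*pi/5) + 2*exp(4*I*pi/5) + 3*exp(2*I*pi/5))*conj(exp(-2*I*pi/5))]
      = (1/5)[(11) + (3*exp(-2*I*pi/5) + 3*exp(-4*I*pi/5) + 2*exp(4*I*pi/5) + 3*exp(2*I*pi/5)) + (2*exp(-2*I*pi/5) + 3*exp(-4*I*pi/5) + 3*exp(4*I*pi/5) + 3*exp(2*I*pi/5)) + (3*exp(-2*I*pi/5) + 3*exp(-4*I*pi/5) + 3*exp(4*I*pi/5) + 2*exp(2*I*pi/5)) + (3*exp(-2*I*pi/5) + 2*exp(-4*I*pi/5) + 3*exp(4*I*pi/5) + 3*exp(2*I*pi/5))] = 0/5 = 0
  <chi_rho, chi_2> = (1/5)[1*(11)*conj(1) + 1*(3 + 3*exp(-2*I*pi/5) + 2*exp(-4*I*pi/5) + 3*exp(4*I*pi/5))*conj(exp(4*I*pi/5)) + 1*(3 + 3*exp(-2*I*pi/5) + 3*exp(-4*I*pi/5) + 2*exp(2*I*pi/5))*conj(exp(-2*I*pi/5)) + 1*(3 + 2*exp(-2*I*pi/5) + 3*exp(4*I*pi/5) + 3*exp(2*I*pi/5))*conj(exp(2*I*pi/5)) + 1*(3 + 3*exp(-4*I*pi/5) + 2*exp(4*I*pi/5) + 3*exp(2*I*pi/5))*conj(exp(-4*I*pi/5))]
      = (1/5)[(11) + (3 + 3*exp(-4*I*pi/5) + 3*exp(4*I*pi/5) + 2*exp(2*I*pi/5)) + (3 + 3*exp(-2*I*pi/5) + 2*exp(4*I*pi/5) + 3*exp(2*I*pi/5)) + (3 + 3*exp(-2*I*pi/5) + 2*exp(-4*I*pi/5) + 3*exp(2*I*pi/5)) + (3 + 2*exp(-2*I*pi/5) + 3*exp(-4*I*pi/5) + 3*exp(4*I*pi/5))] = 15/5 = 3
  <chi_rho, chi_3> = (1/5)[1*(11)*conj(1) + 1*(3 + 3*exp(-2*I*pi/5) + 2*exp(-4*I*pi/5) + 3*exp(4*I*pi/5))*conj(exp(-4*I*pi/5)) + 1*(3 + 3*exp(-2*I*pi/5) + 3*exp(-4*I*pi/5) + 2*exp(2*I*pi/5))*conj(exp(2*I*pi/5)) + 1*(3 + 2*exp(-2*I*pi/5) + 3*exp(4*I*pi/5) + 3*exp(2*I*pi/5))*conj(exp(-2*I*pi/5)) + 1*(3 + 3*exp(-4*I*pi/5) + 2*exp(4*I*pi/5) + 3*exp(2*I*pi/5))*conj(exp(4*I*pi/5))]
      = (1/5)[(11) + (2 + 3*exp(-2*I*pi/5) + 3*exp(4*I*pi/5) + 3*exp(2*I*pi/5)) + (2 + 3*exp(-2*I*pi/5) + 3*exp(-4*I*pi/5) + 3*exp(4*I*pi/5)) + (2 + 3*exp(-4*I*pi/5) + 3*exp(4*I*pi/5) + 3*exp(2*I*pi/5)) + (2 + 3*exp(-2*I*pi/5) + 3*exp(-4*I*pi/5) + 3*exp(2*I*pi/5))] = 10/5 = 2
  <chi_rho, chi_4> = (1/5)[1*(11)*conj(1) + 1*(3 + 3*exp(-2*I*pi/5) + 2*exp(-4*I*pi/5) + 3*exp(4*I*pi/5))*conj(exp(-2*I*pi/5)) + 1*(3 + 3*exp(-2*I*pi/5) + 3*exp(-4*I*pi/5) + 2*exp(2*I*pi/5))*conj(exp(-4*I*pi/5)) + 1*(3 + 2*exp(-2*I*pi/5) + 3*exp(4*I*pi/5) + 3*exp(2*I*pi/5))*conj(exp(4*I*pi/5)) + 1*(3 + 3*exp(-4*I*pi/5) + 2*exp(4*I*pi/5) + 3*exp(2*I*pi/5))*conj(exp(2*I*pi/5))]
      = (1/5)[(11) + (3 + 2*exp(-2*I*pi/5) + 3*exp(-4*I*pi/5) + 3*exp(2*I*pi/5)) + (3 + 2*exp(-4*I*pi/5) + 3*exp(4*I*pi/5) + 3*exp(2*I*pi/5)) + (3 + 3*exp(-2*I*pi/5) + 3*exp(-4*I*pi/5) + 2*exp(4*I*pi/5)) + (3 + 3*exp(-2*I*pi/5) + 3*exp(4*I*pi/5) + 2*exp(2*I*pi/5))] = 15/5 = 3
(Exp terms are combined using exp(i*s)*conj(exp(i*t)) = exp(i*(s-t)), and sums of them are collapsed using the identity that for every m > 1 the m distinct m-th roots of unity sum to 0, e.g. 1 + exp(2*I*pi/3) + exp(-2*I*pi/3) = 0.)
Dimension check: dim(rho) = sum (mult * dim) = 3*1 + 0*1 + 3*1 + 2*1 + 3*1 = 11 = chi_rho(e) = 11.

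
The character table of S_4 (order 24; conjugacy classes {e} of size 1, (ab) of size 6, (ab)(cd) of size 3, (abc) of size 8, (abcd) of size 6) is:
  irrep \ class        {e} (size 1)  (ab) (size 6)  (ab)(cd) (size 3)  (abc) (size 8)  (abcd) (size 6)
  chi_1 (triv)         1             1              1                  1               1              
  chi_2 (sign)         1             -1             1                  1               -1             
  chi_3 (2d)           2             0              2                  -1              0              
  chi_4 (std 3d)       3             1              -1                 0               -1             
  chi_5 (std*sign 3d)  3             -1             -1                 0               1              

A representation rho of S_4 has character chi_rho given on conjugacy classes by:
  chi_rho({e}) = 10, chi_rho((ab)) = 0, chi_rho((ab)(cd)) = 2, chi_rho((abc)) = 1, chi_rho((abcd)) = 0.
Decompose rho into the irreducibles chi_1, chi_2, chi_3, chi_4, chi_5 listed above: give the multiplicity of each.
Multiplicities: chi_1: 1, chi_2: 1, chi_3: 1, chi_4: 1, chi_5: 1.

Reasoning: Use <chi_rho, chi> = (1/|G|) sum_C |C| * chi_rho(C) * conj(chi(C)) with |G| = 24 for each irreducible chi in the table:
  <chi_rho, chi_1> = (1/24)[1*(10)*conj(1) + 6*(0)*conj(1) + 3*(2)*conj(1) + 8*(1)*conj(1) + 6*(0)*conj(1)]
      = (1/24)[(10) + (0) + (6) + (8) + (0)] = 24/24 = 1
  <chi_rho, chi_2> = (1/24)[1*(10)*conj(1) + 6*(0)*conj(-1) + 3*(2)*conj(1) + 8*(1)*conj(1) + 6*(0)*conj(-1)]
      = (1/24)[(10) + (0) + (6) + (8) + (0)] = 24/24 = 1
  <chi_rho, chi_3> = (1/24)[1*(10)*conj(2) + 6*(0)*conj(0) + 3*(2)*conj(2) + 8*(1)*conj(-1) + 6*(0)*conj(0)]
      = (1/24)[(20) + (0) + (12) + (-8) + (0)] = 24/24 = 1
  <chi_rho, chi_4> = (1/24)[1*(10)*conj(3) + 6*(0)*conj(1) + 3*(2)*conj(-1) + 8*(1)*conj(0) + 6*(0)*conj(-1)]
      = (1/24)[(30) + (0) + (-6) + (0) + (0)] = 24/24 = 1
  <chi_rho, chi_5> = (1/24)[1*(10)*conj(3) + 6*(0)*conj(-1) + 3*(2)*conj(-1) + 8*(1)*conj(0) + 6*(0)*conj(1)]
      = (1/24)[(30) + (0) + (-6) + (0) + (0)] = 24/24 = 1
Dimension check: dim(rho) = sum (mult * dim) = 1*1 + 1*1 + 1*2 + 1*3 + 1*3 = 10 = chi_rho(e) = 10.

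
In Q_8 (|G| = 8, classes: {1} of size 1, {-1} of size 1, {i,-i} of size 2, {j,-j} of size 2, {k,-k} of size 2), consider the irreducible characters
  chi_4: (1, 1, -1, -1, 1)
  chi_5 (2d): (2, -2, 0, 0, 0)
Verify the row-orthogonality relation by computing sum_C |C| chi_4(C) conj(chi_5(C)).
Sum = 0; so <chi_4, chi_5> = 0 (distinct irreducibles are orthogonal).

Solution. Compute term by term over conjugacy classes (|C| * chi_4(C) * conj(chi_5(C))):
  1*(1)*conj(2) + 1*(1)*conj(-2) + 2*(-1)*conj(0) + 2*(-1)*conj(0) + 2*(1)*conj(0)
  = (2) + (-2) + (0) + (0) + (0)
  = 0.
Dividing by |G| = 8 gives 0/8 = 0, matching the row-orthogonality relation <chi_4, chi_5> = [chi_4 = chi_5].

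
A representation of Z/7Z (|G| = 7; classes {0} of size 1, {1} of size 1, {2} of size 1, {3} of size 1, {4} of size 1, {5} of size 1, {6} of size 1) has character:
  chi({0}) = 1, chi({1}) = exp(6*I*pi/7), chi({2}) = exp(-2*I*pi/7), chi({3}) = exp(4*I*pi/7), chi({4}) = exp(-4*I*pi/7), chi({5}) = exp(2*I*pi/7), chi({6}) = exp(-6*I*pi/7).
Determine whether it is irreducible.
Irreducible: <chi, chi> = 1.

Justification: <chi, chi> = (1/|G|) sum_C |C| * |chi(C)|^2 = (1/7)[1*|1|^2 + 1*|exp(6*I*pi/7)|^2 + 1*|exp(-2*I*pi/7)|^2 + 1*|exp(4*I*pi/7)|^2 + 1*|exp(-4*I*pi/7)|^2 + 1*|exp(2*I*pi/7)|^2 + 1*|exp(-6*I*pi/7)|^2]
  = (1/7)[(1) + (1) + (1) + (1) + (1) + (1) + (1)] = 7/7 = 1.
(Exp terms are combined using exp(i*s)*conj(exp(i*t)) = exp(i*(s-t)), and sums of them are collapsed using the identity that for every m > 1 the m distinct m-th roots of unity sum to 0, e.g. 1 + exp(2*I*pi/3) + exp(-2*I*pi/3) = 0.)
A character is irreducible iff <chi, chi> = 1, so this representation is irreducible.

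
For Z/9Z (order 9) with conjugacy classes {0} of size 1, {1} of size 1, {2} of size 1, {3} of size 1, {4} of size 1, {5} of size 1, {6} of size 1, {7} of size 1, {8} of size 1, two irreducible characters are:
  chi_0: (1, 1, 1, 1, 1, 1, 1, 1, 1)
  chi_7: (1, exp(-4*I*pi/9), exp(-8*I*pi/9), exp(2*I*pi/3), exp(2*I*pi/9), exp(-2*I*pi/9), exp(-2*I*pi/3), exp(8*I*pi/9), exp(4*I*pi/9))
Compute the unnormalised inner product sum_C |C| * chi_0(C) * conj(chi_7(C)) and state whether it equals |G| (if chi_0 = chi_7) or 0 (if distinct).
Sum = 0; so <chi_0, chi_7> = 0 (distinct irreducibles are orthogonal).

Compute term by term over conjugacy classes (|C| * chi_0(C) * conj(chi_7(C))):
  1*(1)*conj(1) + 1*(1)*conj(exp(-4*I*pi/9)) + 1*(1)*conj(exp(-8*I*pi/9)) + 1*(1)*conj(exp(2*I*pi/3)) + 1*(1)*conj(exp(2*I*pi/9)) + 1*(1)*conj(exp(-2*I*pi/9)) + 1*(1)*conj(exp(-2*I*pi/3)) + 1*(1)*conj(exp(8*I*pi/9)) + 1*(1)*conj(exp(4*I*pi/9))
  = (1) + (exp(4*I*pi/9)) + (exp(8*I*pi/9)) + (exp(-2*I*pi/3)) + (exp(-2*I*pi/9)) + (exp(2*I*pi/9)) + (exp(2*I*pi/3)) + (exp(-8*I*pi/9)) + (exp(-4*I*pi/9))
  = 0.
(Exp terms are combined using exp(i*s)*conj(exp(i*t)) = exp(i*(s-t)), and sums of them are collapsed using the identity that for every m > 1 the m distinct m-th roots of unity sum to 0, e.g. 1 + exp(2*I*pi/3) + exp(-2*I*pi/3) = 0.)
Dividing by |G| = 9 gives 0/9 = 0, matching the row-orthogonality relation <chi_0, chi_7> = [chi_0 = chi_7].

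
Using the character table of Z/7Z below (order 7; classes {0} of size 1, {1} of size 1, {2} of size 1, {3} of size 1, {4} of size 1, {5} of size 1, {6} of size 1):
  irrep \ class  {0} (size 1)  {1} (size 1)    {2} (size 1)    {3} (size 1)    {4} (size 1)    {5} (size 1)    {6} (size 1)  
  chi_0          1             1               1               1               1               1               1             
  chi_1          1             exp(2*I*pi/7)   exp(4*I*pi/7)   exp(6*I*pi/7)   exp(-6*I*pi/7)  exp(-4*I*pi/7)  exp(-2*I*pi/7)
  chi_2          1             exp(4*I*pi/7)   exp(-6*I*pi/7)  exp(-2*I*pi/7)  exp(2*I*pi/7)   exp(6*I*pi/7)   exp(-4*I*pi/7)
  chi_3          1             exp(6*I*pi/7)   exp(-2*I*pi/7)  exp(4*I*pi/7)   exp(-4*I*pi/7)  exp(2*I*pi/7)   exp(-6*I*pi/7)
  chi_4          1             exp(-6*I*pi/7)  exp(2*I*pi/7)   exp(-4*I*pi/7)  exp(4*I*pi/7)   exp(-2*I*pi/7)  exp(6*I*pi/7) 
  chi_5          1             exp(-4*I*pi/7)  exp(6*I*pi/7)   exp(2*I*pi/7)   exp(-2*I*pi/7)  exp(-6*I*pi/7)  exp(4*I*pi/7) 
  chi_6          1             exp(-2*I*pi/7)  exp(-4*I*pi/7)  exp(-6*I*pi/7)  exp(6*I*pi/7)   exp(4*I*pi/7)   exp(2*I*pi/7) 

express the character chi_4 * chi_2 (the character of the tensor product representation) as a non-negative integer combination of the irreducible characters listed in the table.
chi_4 tensor chi_2 = chi_6 (all other irreducibles have multiplicity 0).

Proof sketch: The character of a tensor product is the pointwise product (chi_4 * chi_2)(C) = chi_4(C) * chi_2(C):
  {0}: (1)*(1), {1}: (exp(-6*I*pi/7))*(exp(4*I*pi/7)), {2}: (exp(2*I*pi/7))*(exp(-6*I*pi/7)), {3}: (exp(-4*I*pi/7))*(exp(-2*I*pi/7)), {4}: (exp(4*I*pi/7))*(exp(2*I*pi/7)), {5}: (exp(-2*I*pi/7))*(exp(6*I*pi/7)), {6}: (exp(6*I*pi/7))*(exp(-4*I*pi/7))
so (chi_4 * chi_2) takes values
  {0} -> 1, {1} -> exp(-2*I*pi/7), {2} -> exp(-4*I*pi/7), {3} -> exp(-6*I*pi/7), {4} -> exp(6*I*pi/7), {5} -> exp(4*I*pi/7), {6} -> exp(2*I*pi/7).
Now take the inner product of this character with each irreducible chi from the table, <chi_4*chi_2, chi> = (1/7) sum_C |C| (chi_4*chi_2)(C) conj(chi(C)):
  <chi_4*chi_2, chi_0> = (1/7)[1*(1)*conj(1) + 1*(exp(-2*I*pi/7))*conj(1) + 1*(exp(-4*I*pi/7))*conj(1) + 1*(exp(-6*I*pi/7))*conj(1) + 1*(exp(6*I*pi/7))*conj(1) + 1*(exp(4*I*pi/7))*conj(1) + 1*(exp(2*I*pi/7))*conj(1)]
      = (1/7)[(1) + (exp(-2*I*pi/7)) + (exp(-4*I*pi/7)) + (exp(-6*I*pi/7)) + (exp(6*I*pi/7)) + (exp(4*I*pi/7)) + (exp(2*I*pi/7))] = 0/7 = 0
  <chi_4*chi_2, chi_1> = (1/7)[1*(1)*conj(1) + 1*(exp(-2*I*pi/7))*conj(exp(2*I*pi/7)) + 1*(exp(-4*I*pi/7))*conj(exp(4*I*pi/7)) + 1*(exp(-6*I*pi/7))*conj(exp(6*I*pi/7)) + 1*(exp(6*I*pi/7))*conj(exp(-6*I*pi/7)) + 1*(exp(4*I*pi/7))*conj(exp(-4*I*pi/7)) + 1*(exp(2*I*pi/7))*conj(exp(-2*I*pi/7))]
      = (1/7)[(1) + (exp(-4*I*pi/7)) + (exp(6*I*pi/7)) + (exp(2*I*pi/7)) + (exp(-2*I*pi/7)) + (exp(-6*I*pi/7)) + (exp(4*I*pi/7))] = 0/7 = 0
  <chi_4*chi_2, chi_2> = (1/7)[1*(1)*conj(1) + 1*(exp(-2*I*pi/7))*conj(exp(4*I*pi/7)) + 1*(exp(-4*I*pi/7))*conj(exp(-6*I*pi/7)) + 1*(exp(-6*I*pi/7))*conj(exp(-2*I*pi/7)) + 1*(exp(6*I*pi/7))*conj(exp(2*I*pi/7)) + 1*(exp(4*I*pi/7))*conj(exp(6*I*pi/7)) + 1*(exp(2*I*pi/7))*conj(exp(-4*I*pi/7))]
      = (1/7)[(1) + (exp(-6*I*pi/7)) + (exp(2*I*pi/7)) + (exp(-4*I*pi/7)) + (exp(4*I*pi/7)) + (exp(-2*I*pi/7)) + (exp(6*I*pi/7))] = 0/7 = 0
  <chi_4*chi_2, chi_3> = (1/7)[1*(1)*conj(1) + 1*(exp(-2*I*pi/7))*conj(exp(6*I*pi/7)) + 1*(exp(-4*I*pi/7))*conj(exp(-2*I*pi/7)) + 1*(exp(-6*I*pi/7))*conj(exp(4*I*pi/7)) + 1*(exp(6*I*pi/7))*conj(exp(-4*I*pi/7)) + 1*(exp(4*I*pi/7))*conj(exp(2*I*pi/7)) + 1*(exp(2*I*pi/7))*conj(exp(-6*I*pi/7))]
      = (1/7)[(1) + (exp(6*I*pi/7)) + (exp(-2*I*pi/7)) + (exp(4*I*pi/7)) + (exp(-4*I*pi/7)) + (exp(2*I*pi/7)) + (exp(-6*I*pi/7))] = 0/7 = 0
  <chi_4*chi_2, chi_4> = (1/7)[1*(1)*conj(1) + 1*(exp(-2*I*pi/7))*conj(exp(-6*I*pi/7)) + 1*(exp(-4*I*pi/7))*conj(exp(2*I*pi/7)) + 1*(exp(-6*I*pi/7))*conj(exp(-4*I*pi/7)) + 1*(exp(6*I*pi/7))*conj(exp(4*I*pi/7)) + 1*(exp(4*I*pi/7))*conj(exp(-2*I*pi/7)) + 1*(exp(2*I*pi/7))*conj(exp(6*I*pi/7))]
      = (1/7)[(1) + (exp(4*I*pi/7)) + (exp(-6*I*pi/7)) + (exp(-2*I*pi/7)) + (exp(2*I*pi/7)) + (exp(6*I*pi/7)) + (exp(-4*I*pi/7))] = 0/7 = 0
  <chi_4*chi_2, chi_5> = (1/7)[1*(1)*conj(1) + 1*(exp(-2*I*pi/7))*conj(exp(-4*I*pi/7)) + 1*(exp(-4*I*pi/7))*conj(exp(6*I*pi/7)) + 1*(exp(-6*I*pi/7))*conj(exp(2*I*pi/7)) + 1*(exp(6*I*pi/7))*conj(exp(-2*I*pi/7)) + 1*(exp(4*I*pi/7))*conj(exp(-6*I*pi/7)) + 1*(exp(2*I*pi/7))*conj(exp(4*I*pi/7))]
      = (1/7)[(1) + (exp(2*I*pi/7)) + (exp(4*I*pi/7)) + (exp(6*I*pi/7)) + (exp(-6*I*pi/7)) + (exp(-4*I*pi/7)) + (exp(-2*I*pi/7))] = 0/7 = 0
  <chi_4*chi_2, chi_6> = (1/7)[1*(1)*conj(1) + 1*(exp(-2*I*pi/7))*conj(exp(-2*I*pi/7)) + 1*(exp(-4*I*pi/7))*conj(exp(-4*I*pi/7)) + 1*(exp(-6*I*pi/7))*conj(exp(-6*I*pi/7)) + 1*(exp(6*I*pi/7))*conj(exp(6*I*pi/7)) + 1*(exp(4*I*pi/7))*conj(exp(4*I*pi/7)) + 1*(exp(2*I*pi/7))*conj(exp(2*I*pi/7))]
      = (1/7)[(1) + (1) + (1) + (1) + (1) + (1) + (1)] = 7/7 = 1
(Exp terms are combined using exp(i*s)*conj(exp(i*t)) = exp(i*(s-t)), and sums of them are collapsed using the identity that for every m > 1 the m distinct m-th roots of unity sum to 0, e.g. 1 + exp(2*I*pi/3) + exp(-2*I*pi/3) = 0.)
Hence the multiplicities are chi_6: 1. Dimension check: dim(chi_4)*dim(chi_2) = 1*1 = 1 and sum (mult * dim) = 1*1 = 1.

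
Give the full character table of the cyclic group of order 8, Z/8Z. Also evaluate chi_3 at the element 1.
Character table of Z/8Z (irreps indexed chi_0,...,chi_7 with chi_k(m) = zeta_8^(k*m), zeta_8 = exp(2*pi*i/8)):
  irrep \ class  {0} (size 1)  {1} (size 1)    {2} (size 1)  {3} (size 1)    {4} (size 1)  {5} (size 1)    {6} (size 1)  {7} (size 1)  
  chi_0          1             1               1             1               1             1               1             1             
  chi_1          1             exp(I*pi/4)     I             exp(3*I*pi/4)   -1            exp(-3*I*pi/4)  -I            exp(-I*pi/4)  
  chi_2          1             I               -1            -I              1             I               -1            -I            
  chi_3          1             exp(3*I*pi/4)   -I            exp(I*pi/4)     -1            exp(-I*pi/4)    I             exp(-3*I*pi/4)
  chi_4          1             -1              1             -1              1             -1              1             -1            
  chi_5          1             exp(-3*I*pi/4)  I             exp(-I*pi/4)    -1            exp(I*pi/4)     -I            exp(3*I*pi/4) 
  chi_6          1             -I              -1            I               1             -I              -1            I             
  chi_7          1             exp(-I*pi/4)    -I            exp(-3*I*pi/4)  -1            exp(3*I*pi/4)   I             exp(I*pi/4)   

Spot check: chi_3(1) = zeta_8^(3*1) = zeta_8^3 = exp(3*I*pi/4).

Proof sketch: Z/8Z is abelian, so all 8 irreducible complex representations are 1-dimensional. They are given by chi_k(m) = zeta_8^(k*m) for k = 0,...,7. Row orthogonality: sum_m chi_k(m) conj(chi_l(m)) = 8 * [k = l].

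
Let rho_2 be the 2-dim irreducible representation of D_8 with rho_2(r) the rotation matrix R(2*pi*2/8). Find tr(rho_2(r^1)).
chi_{rho_2}(r^1) = 2*cos(2*pi*2*1/8) = 0

Details: rho_2(r^1) is rotation by angle 2*pi*2*1/8, whose trace is 2*cos(2*pi*2*1/8) = 0.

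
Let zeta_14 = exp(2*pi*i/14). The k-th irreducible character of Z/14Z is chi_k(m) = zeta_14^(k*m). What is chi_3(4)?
chi_3(4) = zeta_14^12 = exp(-2*I*pi/7)

Justification: chi_3(4) = zeta_14^(3*4) = zeta_14^12. Since zeta_14^14 = 1, this equals zeta_14^12 = exp(2*pi*i*12/14) = exp(-2*I*pi/7).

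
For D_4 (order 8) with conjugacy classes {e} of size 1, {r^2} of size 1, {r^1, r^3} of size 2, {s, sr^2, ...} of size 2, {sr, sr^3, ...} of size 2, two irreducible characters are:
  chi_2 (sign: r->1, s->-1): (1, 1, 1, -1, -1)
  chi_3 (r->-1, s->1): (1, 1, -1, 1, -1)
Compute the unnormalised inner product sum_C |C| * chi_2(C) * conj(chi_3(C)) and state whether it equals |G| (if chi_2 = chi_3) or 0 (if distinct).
Sum = 0; so <chi_2, chi_3> = 0 (distinct irreducibles are orthogonal).

Why: Compute term by term over conjugacy classes (|C| * chi_2(C) * conj(chi_3(C))):
  1*(1)*conj(1) + 1*(1)*conj(1) + 2*(1)*conj(-1) + 2*(-1)*conj(1) + 2*(-1)*conj(-1)
  = (1) + (1) + (-2) + (-2) + (2)
  = 0.
Dividing by |G| = 8 gives 0/8 = 0, matching the row-orthogonality relation <chi_2, chi_3> = [chi_2 = chi_3].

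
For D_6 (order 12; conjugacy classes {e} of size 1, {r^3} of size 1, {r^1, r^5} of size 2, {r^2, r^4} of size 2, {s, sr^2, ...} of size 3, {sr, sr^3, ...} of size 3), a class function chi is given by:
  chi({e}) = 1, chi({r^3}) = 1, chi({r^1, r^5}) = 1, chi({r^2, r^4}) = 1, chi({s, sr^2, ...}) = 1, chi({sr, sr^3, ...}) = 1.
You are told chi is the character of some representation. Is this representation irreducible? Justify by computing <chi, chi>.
Irreducible: <chi, chi> = 1.

Argument: <chi, chi> = (1/|G|) sum_C |C| * |chi(C)|^2 = (1/12)[1*|1|^2 + 1*|1|^2 + 2*|1|^2 + 2*|1|^2 + 3*|1|^2 + 3*|1|^2]
  = (1/12)[(1) + (1) + (2) + (2) + (3) + (3)] = 12/12 = 1.
A character is irreducible iff <chi, chi> = 1, so this representation is irreducible.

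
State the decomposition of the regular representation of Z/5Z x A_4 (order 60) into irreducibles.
Each irreducible V_i of dimension d_i appears with multiplicity d_i, i.e. rho_reg = (direct sum over all irreducibles V_i) d_i V_i. The irreducible dimensions for Z/5Z x A_4 are 1, 1, 1, 1, 1, 1, 1, 1, 1, 1, 1, 1, 1, 1, 1, 3, 3, 3, 3, 3: 15 irreducibles of dimension 1, each with multiplicity 1; 5 irreducibles of dimension 3, each with multiplicity 3. Total dimension 15*1*1 + 5*3*3 = 60 = |G|.

Reasoning: General theorem: in the regular representation of a finite group G, each irreducible appears with multiplicity equal to its dimension. Check: dim(rho_reg) = sum d_i^2 = 1 + 1 + 1 + 1 + 1 + 1 + 1 + 1 + 1 + 1 + 1 + 1 + 1 + 1 + 1 + 9 + 9 + 9 + 9 + 9 = 60 = |G|.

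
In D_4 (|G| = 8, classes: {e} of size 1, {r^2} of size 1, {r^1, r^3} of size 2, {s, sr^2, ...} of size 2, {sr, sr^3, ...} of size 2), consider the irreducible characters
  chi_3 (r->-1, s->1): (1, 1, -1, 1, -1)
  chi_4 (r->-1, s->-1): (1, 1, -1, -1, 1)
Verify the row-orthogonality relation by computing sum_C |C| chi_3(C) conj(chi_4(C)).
Sum = 0; so <chi_3, chi_4> = 0 (distinct irreducibles are orthogonal).

Explanation: Compute term by term over conjugacy classes (|C| * chi_3(C) * conj(chi_4(C))):
  1*(1)*conj(1) + 1*(1)*conj(1) + 2*(-1)*conj(-1) + 2*(1)*conj(-1) + 2*(-1)*conj(1)
  = (1) + (1) + (2) + (-2) + (-2)
  = 0.
Dividing by |G| = 8 gives 0/8 = 0, matching the row-orthogonality relation <chi_3, chi_4> = [chi_3 = chi_4].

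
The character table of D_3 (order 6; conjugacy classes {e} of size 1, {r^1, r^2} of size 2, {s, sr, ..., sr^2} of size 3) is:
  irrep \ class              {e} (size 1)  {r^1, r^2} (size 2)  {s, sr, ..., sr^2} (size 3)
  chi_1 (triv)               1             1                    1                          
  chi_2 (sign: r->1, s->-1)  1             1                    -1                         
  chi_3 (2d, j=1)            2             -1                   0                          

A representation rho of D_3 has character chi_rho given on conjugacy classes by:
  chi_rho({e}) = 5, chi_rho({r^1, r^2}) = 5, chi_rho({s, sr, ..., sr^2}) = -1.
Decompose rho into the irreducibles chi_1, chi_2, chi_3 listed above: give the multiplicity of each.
Multiplicities: chi_1: 2, chi_2: 3, chi_3: 0.

Reasoning: Use <chi_rho, chi> = (1/|G|) sum_C |C| * chi_rho(C) * conj(chi(C)) with |G| = 6 for each irreducible chi in the table:
  <chi_rho, chi_1> = (1/6)[1*(5)*conj(1) + 2*(5)*conj(1) + 3*(-1)*conj(1)]
      = (1/6)[(5) + (10) + (-3)] = 12/6 = 2
  <chi_rho, chi_2> = (1/6)[1*(5)*conj(1) + 2*(5)*conj(1) + 3*(-1)*conj(-1)]
      = (1/6)[(5) + (10) + (3)] = 18/6 = 3
  <chi_rho, chi_3> = (1/6)[1*(5)*conj(2) + 2*(5)*conj(-1) + 3*(-1)*conj(0)]
      = (1/6)[(10) + (-10) + (0)] = 0/6 = 0
Dimension check: dim(rho) = sum (mult * dim) = 2*1 + 3*1 + 0*2 = 5 = chi_rho(e) = 5.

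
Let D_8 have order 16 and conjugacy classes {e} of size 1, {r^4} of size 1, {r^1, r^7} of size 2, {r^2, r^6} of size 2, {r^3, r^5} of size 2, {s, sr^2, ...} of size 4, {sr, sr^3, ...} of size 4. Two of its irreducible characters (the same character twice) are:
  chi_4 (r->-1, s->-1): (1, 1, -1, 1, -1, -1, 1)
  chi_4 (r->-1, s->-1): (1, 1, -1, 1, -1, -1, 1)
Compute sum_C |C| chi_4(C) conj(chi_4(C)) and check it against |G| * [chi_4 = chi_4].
Sum = 16 = |G| = 16; so <chi_4, chi_4> = 1 (norm-1 confirms irreducibility).

Details: Compute term by term over conjugacy classes (|C| * chi_4(C) * conj(chi_4(C))):
  1*(1)*conj(1) + 1*(1)*conj(1) + 2*(-1)*conj(-1) + 2*(1)*conj(1) + 2*(-1)*conj(-1) + 4*(-1)*conj(-1) + 4*(1)*conj(1)
  = (1) + (1) + (2) + (2) + (2) + (4) + (4)
  = 16.
Dividing by |G| = 16 gives 16/16 = 1, matching the row-orthogonality relation <chi_4, chi_4> = [chi_4 = chi_4].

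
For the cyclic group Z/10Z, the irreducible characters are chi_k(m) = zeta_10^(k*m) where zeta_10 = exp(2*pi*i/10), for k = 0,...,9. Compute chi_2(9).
chi_2(9) = zeta_10^18 = exp(-2*I*pi/5)

Derivation: chi_2(9) = zeta_10^(2*9) = zeta_10^18. Since zeta_10^10 = 1, this equals zeta_10^8 = exp(2*pi*i*8/10) = exp(-2*I*pi/5).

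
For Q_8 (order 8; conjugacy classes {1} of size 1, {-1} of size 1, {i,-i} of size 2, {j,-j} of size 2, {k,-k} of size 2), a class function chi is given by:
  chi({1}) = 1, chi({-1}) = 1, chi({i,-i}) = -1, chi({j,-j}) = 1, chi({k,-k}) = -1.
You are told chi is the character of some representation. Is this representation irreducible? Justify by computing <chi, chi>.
Irreducible: <chi, chi> = 1.

Proof sketch: <chi, chi> = (1/|G|) sum_C |C| * |chi(C)|^2 = (1/8)[1*|1|^2 + 1*|1|^2 + 2*|-1|^2 + 2*|1|^2 + 2*|-1|^2]
  = (1/8)[(1) + (1) + (2) + (2) + (2)] = 8/8 = 1.
A character is irreducible iff <chi, chi> = 1, so this representation is irreducible.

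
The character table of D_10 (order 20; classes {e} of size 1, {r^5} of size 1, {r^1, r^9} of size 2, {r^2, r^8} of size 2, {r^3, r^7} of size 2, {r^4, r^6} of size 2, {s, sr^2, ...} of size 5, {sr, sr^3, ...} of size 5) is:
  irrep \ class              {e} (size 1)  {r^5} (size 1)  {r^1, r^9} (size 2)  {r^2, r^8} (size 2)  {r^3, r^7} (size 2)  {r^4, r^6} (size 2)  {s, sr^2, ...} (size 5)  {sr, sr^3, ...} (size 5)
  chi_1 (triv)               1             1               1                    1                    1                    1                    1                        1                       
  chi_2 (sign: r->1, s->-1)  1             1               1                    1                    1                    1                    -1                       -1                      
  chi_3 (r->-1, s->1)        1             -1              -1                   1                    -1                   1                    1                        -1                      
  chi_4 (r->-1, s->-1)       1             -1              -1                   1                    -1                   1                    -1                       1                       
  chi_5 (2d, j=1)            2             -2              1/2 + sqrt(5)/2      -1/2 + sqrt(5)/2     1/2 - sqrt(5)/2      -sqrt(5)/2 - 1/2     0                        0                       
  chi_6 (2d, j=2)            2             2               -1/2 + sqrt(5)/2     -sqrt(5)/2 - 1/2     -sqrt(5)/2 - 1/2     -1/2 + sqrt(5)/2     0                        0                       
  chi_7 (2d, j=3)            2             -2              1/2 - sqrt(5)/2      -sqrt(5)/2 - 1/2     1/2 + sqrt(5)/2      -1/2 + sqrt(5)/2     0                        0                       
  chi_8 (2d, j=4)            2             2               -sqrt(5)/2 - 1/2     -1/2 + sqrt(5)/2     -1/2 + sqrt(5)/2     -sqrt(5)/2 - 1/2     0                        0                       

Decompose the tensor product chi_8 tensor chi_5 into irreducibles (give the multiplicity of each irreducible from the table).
chi_8 tensor chi_5 = chi_3 + chi_4 + chi_7 (all other irreducibles have multiplicity 0).

Working: The character of a tensor product is the pointwise product (chi_8 * chi_5)(C) = chi_8(C) * chi_5(C):
  {e}: (2)*(2), {r^5}: (2)*(-2), {r^1, r^9}: (-sqrt(5)/2 - 1/2)*(1/2 + sqrt(5)/2), {r^2, r^8}: (-1/2 + sqrt(5)/2)*(-1/2 + sqrt(5)/2), {r^3, r^7}: (-1/2 + sqrt(5)/2)*(1/2 - sqrt(5)/2), {r^4, r^6}: (-sqrt(5)/2 - 1/2)*(-sqrt(5)/2 - 1/2), {s, sr^2, ...}: (0)*(0), {sr, sr^3, ...}: (0)*(0)
so (chi_8 * chi_5) takes values
  {e} -> 4, {r^5} -> -4, {r^1, r^9} -> -3/2 - sqrt(5)/2, {r^2, r^8} -> 3/2 - sqrt(5)/2, {r^3, r^7} -> -3/2 + sqrt(5)/2, {r^4, r^6} -> sqrt(5)/2 + 3/2, {s, sr^2, ...} -> 0, {sr, sr^3, ...} -> 0.
Now take the inner product of this character with each irreducible chi from the table, <chi_8*chi_5, chi> = (1/20) sum_C |C| (chi_8*chi_5)(C) conj(chi(C)):
  <chi_8*chi_5, chi_1> = (1/20)[1*(4)*conj(1) + 1*(-4)*conj(1) + 2*(-3/2 - sqrt(5)/2)*conj(1) + 2*(3/2 - sqrt(5)/2)*conj(1) + 2*(-3/2 + sqrt(5)/2)*conj(1) + 2*(sqrt(5)/2 + 3/2)*conj(1) + 5*(0)*conj(1) + 5*(0)*conj(1)]
      = (1/20)[(4) + (-4) + (-3 - sqrt(5)) + (3 - sqrt(5)) + (-3 + sqrt(5)) + (sqrt(5) + 3) + (0) + (0)] = 0/20 = 0
  <chi_8*chi_5, chi_2> = (1/20)[1*(4)*conj(1) + 1*(-4)*conj(1) + 2*(-3/2 - sqrt(5)/2)*conj(1) + 2*(3/2 - sqrt(5)/2)*conj(1) + 2*(-3/2 + sqrt(5)/2)*conj(1) + 2*(sqrt(5)/2 + 3/2)*conj(1) + 5*(0)*conj(-1) + 5*(0)*conj(-1)]
      = (1/20)[(4) + (-4) + (-3 - sqrt(5)) + (3 - sqrt(5)) + (-3 + sqrt(5)) + (sqrt(5) + 3) + (0) + (0)] = 0/20 = 0
  <chi_8*chi_5, chi_3> = (1/20)[1*(4)*conj(1) + 1*(-4)*conj(-1) + 2*(-3/2 - sqrt(5)/2)*conj(-1) + 2*(3/2 - sqrt(5)/2)*conj(1) + 2*(-3/2 + sqrt(5)/2)*conj(-1) + 2*(sqrt(5)/2 + 3/2)*conj(1) + 5*(0)*conj(1) + 5*(0)*conj(-1)]
      = (1/20)[(4) + (4) + (sqrt(5) + 3) + (3 - sqrt(5)) + (3 - sqrt(5)) + (sqrt(5) + 3) + (0) + (0)] = 20/20 = 1
  <chi_8*chi_5, chi_4> = (1/20)[1*(4)*conj(1) + 1*(-4)*conj(-1) + 2*(-3/2 - sqrt(5)/2)*conj(-1) + 2*(3/2 - sqrt(5)/2)*conj(1) + 2*(-3/2 + sqrt(5)/2)*conj(-1) + 2*(sqrt(5)/2 + 3/2)*conj(1) + 5*(0)*conj(-1) + 5*(0)*conj(1)]
      = (1/20)[(4) + (4) + (sqrt(5) + 3) + (3 - sqrt(5)) + (3 - sqrt(5)) + (sqrt(5) + 3) + (0) + (0)] = 20/20 = 1
  <chi_8*chi_5, chi_5> = (1/20)[1*(4)*conj(2) + 1*(-4)*conj(-2) + 2*(-3/2 - sqrt(5)/2)*conj(1/2 + sqrt(5)/2) + 2*(3/2 - sqrt(5)/2)*conj(-1/2 + sqrt(5)/2) + 2*(-3/2 + sqrt(5)/2)*conj(1/2 - sqrt(5)/2) + 2*(sqrt(5)/2 + 3/2)*conj(-sqrt(5)/2 - 1/2) + 5*(0)*conj(0) + 5*(0)*conj(0)]
      = (1/20)[(8) + (8) + (-2*sqrt(5) - 4) + (-4 + 2*sqrt(5)) + (-4 + 2*sqrt(5)) + (-2*sqrt(5) - 4) + (0) + (0)] = 0/20 = 0
  <chi_8*chi_5, chi_6> = (1/20)[1*(4)*conj(2) + 1*(-4)*conj(2) + 2*(-3/2 - sqrt(5)/2)*conj(-1/2 + sqrt(5)/2) + 2*(3/2 - sqrt(5)/2)*conj(-sqrt(5)/2 - 1/2) + 2*(-3/2 + sqrt(5)/2)*conj(-sqrt(5)/2 - 1/2) + 2*(sqrt(5)/2 + 3/2)*conj(-1/2 + sqrt(5)/2) + 5*(0)*conj(0) + 5*(0)*conj(0)]
      = (1/20)[(8) + (-8) + (-sqrt(5) - 1) + (1 - sqrt(5)) + (-1 + sqrt(5)) + (1 + sqrt(5)) + (0) + (0)] = 0/20 = 0
  <chi_8*chi_5, chi_7> = (1/20)[1*(4)*conj(2) + 1*(-4)*conj(-2) + 2*(-3/2 - sqrt(5)/2)*conj(1/2 - sqrt(5)/2) + 2*(3/2 - sqrt(5)/2)*conj(-sqrt(5)/2 - 1/2) + 2*(-3/2 + sqrt(5)/2)*conj(1/2 + sqrt(5)/2) + 2*(sqrt(5)/2 + 3/2)*conj(-1/2 + sqrt(5)/2) + 5*(0)*conj(0) + 5*(0)*conj(0)]
      = (1/20)[(8) + (8) + (1 + sqrt(5)) + (1 - sqrt(5)) + (1 - sqrt(5)) + (1 + sqrt(5)) + (0) + (0)] = 20/20 = 1
  <chi_8*chi_5, chi_8> = (1/20)[1*(4)*conj(2) + 1*(-4)*conj(2) + 2*(-3/2 - sqrt(5)/2)*conj(-sqrt(5)/2 - 1/2) + 2*(3/2 - sqrt(5)/2)*conj(-1/2 + sqrt(5)/2) + 2*(-3/2 + sqrt(5)/2)*conj(-1/2 + sqrt(5)/2) + 2*(sqrt(5)/2 + 3/2)*conj(-sqrt(5)/2 - 1/2) + 5*(0)*conj(0) + 5*(0)*conj(0)]
      = (1/20)[(8) + (-8) + (4 + 2*sqrt(5)) + (-4 + 2*sqrt(5)) + (4 - 2*sqrt(5)) + (-2*sqrt(5) - 4) + (0) + (0)] = 0/20 = 0
Hence the multiplicities are chi_3: 1, chi_4: 1, chi_7: 1. Dimension check: dim(chi_8)*dim(chi_5) = 2*2 = 4 and sum (mult * dim) = 1*1 + 1*1 + 1*2 = 4.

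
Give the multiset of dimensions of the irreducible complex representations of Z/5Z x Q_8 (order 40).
Dimensions: 1, 1, 1, 1, 1, 1, 1, 1, 1, 1, 1, 1, 1, 1, 1, 1, 1, 1, 1, 1, 2, 2, 2, 2, 2

Derivation: There are 25 irreducibles (= number of conjugacy classes). Their dimensions d_i satisfy sum d_i^2 = |G| = 40: 1 + 1 + 1 + 1 + 1 + 1 + 1 + 1 + 1 + 1 + 1 + 1 + 1 + 1 + 1 + 1 + 1 + 1 + 1 + 1 + 4 + 4 + 4 + 4 + 4 = 40. (For the product with Z/5Z: each of the 5 1-dim characters of Z/5Z tensors with each irrep of Q_8, giving 5 copies of each Q_8-dimension.)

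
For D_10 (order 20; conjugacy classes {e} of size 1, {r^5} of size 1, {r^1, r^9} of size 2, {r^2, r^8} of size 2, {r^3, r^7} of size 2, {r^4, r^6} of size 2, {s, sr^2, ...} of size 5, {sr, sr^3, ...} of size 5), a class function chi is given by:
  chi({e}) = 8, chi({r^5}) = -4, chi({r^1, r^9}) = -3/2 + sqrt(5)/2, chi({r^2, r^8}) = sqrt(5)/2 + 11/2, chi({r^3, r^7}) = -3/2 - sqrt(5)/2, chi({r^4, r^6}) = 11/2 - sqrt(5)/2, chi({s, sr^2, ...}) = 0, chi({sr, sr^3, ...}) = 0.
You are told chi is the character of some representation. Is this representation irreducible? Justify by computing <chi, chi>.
Not irreducible (reducible): <chi, chi> = 11 > 1.

Reasoning: <chi, chi> = (1/|G|) sum_C |C| * |chi(C)|^2 = (1/20)[1*|8|^2 + 1*|-4|^2 + 2*|-3/2 + sqrt(5)/2|^2 + 2*|sqrt(5)/2 + 11/2|^2 + 2*|-3/2 - sqrt(5)/2|^2 + 2*|11/2 - sqrt(5)/2|^2 + 5*|0|^2 + 5*|0|^2]
  = (1/20)[(64) + (16) + (7 - 3*sqrt(5)) + (11*sqrt(5) + 63) + (3*sqrt(5) + 7) + (63 - 11*sqrt(5)) + (0) + (0)] = 220/20 = 11.
A character is irreducible iff <chi, chi> = 1, so this representation is reducible.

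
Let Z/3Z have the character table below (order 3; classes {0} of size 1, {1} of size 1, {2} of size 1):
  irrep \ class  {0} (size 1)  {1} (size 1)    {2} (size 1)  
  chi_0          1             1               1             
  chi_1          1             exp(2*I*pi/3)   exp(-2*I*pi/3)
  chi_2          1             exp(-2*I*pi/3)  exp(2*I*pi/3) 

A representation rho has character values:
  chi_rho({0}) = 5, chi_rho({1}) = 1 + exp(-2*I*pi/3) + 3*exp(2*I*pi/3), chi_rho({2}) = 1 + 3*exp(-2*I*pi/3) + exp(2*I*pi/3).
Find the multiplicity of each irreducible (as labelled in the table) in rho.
Multiplicities: chi_0: 1, chi_1: 3, chi_2: 1.

Proof sketch: Use <chi_rho, chi> = (1/|G|) sum_C |C| * chi_rho(C) * conj(chi(C)) with |G| = 3 for each irreducible chi in the table:
  <chi_rho, chi_0> = (1/3)[1*(5)*conj(1) + 1*(1 + exp(-2*I*pi/3) + 3*exp(2*I*pi/3))*conj(1) + 1*(1 + 3*exp(-2*I*pi/3) + exp(2*I*pi/3))*conj(1)]
      = (1/3)[(5) + (1 + exp(-2*I*pi/3) + 3*exp(2*I*pi/3)) + (1 + 3*exp(-2*I*pi/3) + exp(2*I*pi/3))] = 3/3 = 1
  <chi_rho, chi_1> = (1/3)[1*(5)*conj(1) + 1*(1 + exp(-2*I*pi/3) + 3*exp(2*I*pi/3))*conj(exp(2*I*pi/3)) + 1*(1 + 3*exp(-2*I*pi/3) + exp(2*I*pi/3))*conj(exp(-2*I*pi/3))]
      = (1/3)[(5) + (2) + (2)] = 9/3 = 3
  <chi_rho, chi_2> = (1/3)[1*(5)*conj(1) + 1*(1 + exp(-2*I*pi/3) + 3*exp(2*I*pi/3))*conj(exp(-2*I*pi/3)) + 1*(1 + 3*exp(-2*I*pi/3) + exp(2*I*pi/3))*conj(exp(2*I*pi/3))]
      = (1/3)[(5) + (1 + 3*exp(-2*I*pi/3) + exp(2*I*pi/3)) + (1 + exp(-2*I*pi/3) + 3*exp(2*I*pi/3))] = 3/3 = 1
(Exp terms are combined using exp(i*s)*conj(exp(i*t)) = exp(i*(s-t)), and sums of them are collapsed using the identity that for every m > 1 the m distinct m-th roots of unity sum to 0, e.g. 1 + exp(2*I*pi/3) + exp(-2*I*pi/3) = 0.)
Dimension check: dim(rho) = sum (mult * dim) = 1*1 + 3*1 + 1*1 = 5 = chi_rho(e) = 5.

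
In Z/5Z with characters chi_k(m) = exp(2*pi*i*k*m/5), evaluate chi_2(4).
chi_2(4) = zeta_5^8 = exp(-4*I*pi/5)

Justification: chi_2(4) = zeta_5^(2*4) = zeta_5^8. Since zeta_5^5 = 1, this equals zeta_5^3 = exp(2*pi*i*3/5) = exp(-4*I*pi/5).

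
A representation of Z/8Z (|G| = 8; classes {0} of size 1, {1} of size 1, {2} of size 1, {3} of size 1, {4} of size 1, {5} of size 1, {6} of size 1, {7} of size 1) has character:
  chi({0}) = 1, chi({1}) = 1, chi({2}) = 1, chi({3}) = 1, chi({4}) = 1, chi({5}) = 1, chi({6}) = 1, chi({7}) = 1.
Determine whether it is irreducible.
Irreducible: <chi, chi> = 1.

Why: <chi, chi> = (1/|G|) sum_C |C| * |chi(C)|^2 = (1/8)[1*|1|^2 + 1*|1|^2 + 1*|1|^2 + 1*|1|^2 + 1*|1|^2 + 1*|1|^2 + 1*|1|^2 + 1*|1|^2]
  = (1/8)[(1) + (1) + (1) + (1) + (1) + (1) + (1) + (1)] = 8/8 = 1.
(Exp terms are combined using exp(i*s)*conj(exp(i*t)) = exp(i*(s-t)), and sums of them are collapsed using the identity that for every m > 1 the m distinct m-th roots of unity sum to 0, e.g. 1 + exp(2*I*pi/3) + exp(-2*I*pi/3) = 0.)
A character is irreducible iff <chi, chi> = 1, so this representation is irreducible.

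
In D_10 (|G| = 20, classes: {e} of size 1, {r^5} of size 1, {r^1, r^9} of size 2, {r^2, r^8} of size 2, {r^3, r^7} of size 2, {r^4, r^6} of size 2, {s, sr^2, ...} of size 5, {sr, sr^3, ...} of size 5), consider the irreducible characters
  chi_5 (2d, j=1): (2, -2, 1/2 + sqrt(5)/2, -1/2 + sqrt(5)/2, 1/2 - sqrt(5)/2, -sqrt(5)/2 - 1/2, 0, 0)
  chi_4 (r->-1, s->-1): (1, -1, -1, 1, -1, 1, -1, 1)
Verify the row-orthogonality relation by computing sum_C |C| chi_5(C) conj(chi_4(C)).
Sum = 0; so <chi_5, chi_4> = 0 (distinct irreducibles are orthogonal).

Working: Compute term by term over conjugacy classes (|C| * chi_5(C) * conj(chi_4(C))):
  1*(2)*conj(1) + 1*(-2)*conj(-1) + 2*(1/2 + sqrt(5)/2)*conj(-1) + 2*(-1/2 + sqrt(5)/2)*conj(1) + 2*(1/2 - sqrt(5)/2)*conj(-1) + 2*(-sqrt(5)/2 - 1/2)*conj(1) + 5*(0)*conj(-1) + 5*(0)*conj(1)
  = (2) + (2) + (-sqrt(5) - 1) + (-1 + sqrt(5)) + (-1 + sqrt(5)) + (-sqrt(5) - 1) + (0) + (0)
  = 0.
Dividing by |G| = 20 gives 0/20 = 0, matching the row-orthogonality relation <chi_5, chi_4> = [chi_5 = chi_4].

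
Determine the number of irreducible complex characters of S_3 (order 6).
3

Solution. The number of irreducible complex representations of a finite group equals its number of conjugacy classes. Conjugacy classes in S_3 correspond to cycle types, i.e. partitions of 3; there are p(3) = 3 of them, so S_3 (order 6) has exactly 3 irreducible complex representations.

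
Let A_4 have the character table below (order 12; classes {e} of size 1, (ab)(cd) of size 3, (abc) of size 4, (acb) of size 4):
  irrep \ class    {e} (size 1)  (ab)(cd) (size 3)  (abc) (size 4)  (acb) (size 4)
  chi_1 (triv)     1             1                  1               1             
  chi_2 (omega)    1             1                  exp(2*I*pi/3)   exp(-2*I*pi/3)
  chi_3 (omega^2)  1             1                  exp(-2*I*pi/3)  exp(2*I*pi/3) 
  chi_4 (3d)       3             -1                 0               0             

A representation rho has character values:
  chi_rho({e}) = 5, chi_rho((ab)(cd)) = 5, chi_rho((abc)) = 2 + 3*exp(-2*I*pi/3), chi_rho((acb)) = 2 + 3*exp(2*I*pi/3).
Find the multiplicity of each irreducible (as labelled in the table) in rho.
Multiplicities: chi_1: 2, chi_2: 0, chi_3: 3, chi_4: 0.

Solution. Use <chi_rho, chi> = (1/|G|) sum_C |C| * chi_rho(C) * conj(chi(C)) with |G| = 12 for each irreducible chi in the table:
  <chi_rho, chi_1> = (1/12)[1*(5)*conj(1) + 3*(5)*conj(1) + 4*(2 + 3*exp(-2*I*pi/3))*conj(1) + 4*(2 + 3*exp(2*I*pi/3))*conj(1)]
      = (1/12)[(5) + (15) + (8 + 12*exp(-2*I*pi/3)) + (8 + 12*exp(2*I*pi/3))] = 24/12 = 2
  <chi_rho, chi_2> = (1/12)[1*(5)*conj(1) + 3*(5)*conj(1) + 4*(2 + 3*exp(-2*I*pi/3))*conj(exp(2*I*pi/3)) + 4*(2 + 3*exp(2*I*pi/3))*conj(exp(-2*I*pi/3))]
      = (1/12)[(5) + (15) + (8*exp(-2*I*pi/3) + 12*exp(2*I*pi/3)) + (12*exp(-2*I*pi/3) + 8*exp(2*I*pi/3))] = 0/12 = 0
  <chi_rho, chi_3> = (1/12)[1*(5)*conj(1) + 3*(5)*conj(1) + 4*(2 + 3*exp(-2*I*pi/3))*conj(exp(-2*I*pi/3)) + 4*(2 + 3*exp(2*I*pi/3))*conj(exp(2*I*pi/3))]
      = (1/12)[(5) + (15) + (12 + 8*exp(2*I*pi/3)) + (12 + 8*exp(-2*I*pi/3))] = 36/12 = 3
  <chi_rho, chi_4> = (1/12)[1*(5)*conj(3) + 3*(5)*conj(-1) + 4*(2 + 3*exp(-2*I*pi/3))*conj(0) + 4*(2 + 3*exp(2*I*pi/3))*conj(0)]
      = (1/12)[(15) + (-15) + (0) + (0)] = 0/12 = 0
(Exp terms are combined using exp(i*s)*conj(exp(i*t)) = exp(i*(s-t)), and sums of them are collapsed using the identity that for every m > 1 the m distinct m-th roots of unity sum to 0, e.g. 1 + exp(2*I*pi/3) + exp(-2*I*pi/3) = 0.)
Dimension check: dim(rho) = sum (mult * dim) = 2*1 + 0*1 + 3*1 + 0*3 = 5 = chi_rho(e) = 5.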